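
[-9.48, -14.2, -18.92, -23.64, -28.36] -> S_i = -9.48 + -4.72*i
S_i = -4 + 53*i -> [-4, 49, 102, 155, 208]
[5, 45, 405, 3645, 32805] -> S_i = 5*9^i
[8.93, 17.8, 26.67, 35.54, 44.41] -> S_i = 8.93 + 8.87*i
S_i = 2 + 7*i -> [2, 9, 16, 23, 30]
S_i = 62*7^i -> [62, 434, 3038, 21266, 148862]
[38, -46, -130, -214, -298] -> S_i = 38 + -84*i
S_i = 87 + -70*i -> [87, 17, -53, -123, -193]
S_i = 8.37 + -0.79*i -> [8.37, 7.58, 6.79, 6.0, 5.21]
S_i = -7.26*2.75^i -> [-7.26, -19.96, -54.9, -150.99, -415.21]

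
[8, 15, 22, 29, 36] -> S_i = 8 + 7*i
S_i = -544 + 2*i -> [-544, -542, -540, -538, -536]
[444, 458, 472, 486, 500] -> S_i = 444 + 14*i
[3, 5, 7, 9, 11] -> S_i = 3 + 2*i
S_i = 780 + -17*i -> [780, 763, 746, 729, 712]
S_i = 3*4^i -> [3, 12, 48, 192, 768]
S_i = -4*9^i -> [-4, -36, -324, -2916, -26244]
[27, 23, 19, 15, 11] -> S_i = 27 + -4*i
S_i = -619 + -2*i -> [-619, -621, -623, -625, -627]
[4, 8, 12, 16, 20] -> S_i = 4 + 4*i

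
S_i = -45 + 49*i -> [-45, 4, 53, 102, 151]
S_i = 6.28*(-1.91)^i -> [6.28, -11.99, 22.91, -43.76, 83.58]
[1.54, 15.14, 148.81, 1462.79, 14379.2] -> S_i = 1.54*9.83^i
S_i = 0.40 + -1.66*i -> [0.4, -1.26, -2.92, -4.58, -6.24]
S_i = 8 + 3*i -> [8, 11, 14, 17, 20]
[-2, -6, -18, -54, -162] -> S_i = -2*3^i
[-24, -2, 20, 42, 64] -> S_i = -24 + 22*i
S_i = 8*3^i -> [8, 24, 72, 216, 648]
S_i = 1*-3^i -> [1, -3, 9, -27, 81]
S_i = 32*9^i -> [32, 288, 2592, 23328, 209952]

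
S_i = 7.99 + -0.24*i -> [7.99, 7.75, 7.51, 7.27, 7.03]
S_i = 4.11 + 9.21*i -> [4.11, 13.32, 22.53, 31.74, 40.95]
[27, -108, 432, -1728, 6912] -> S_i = 27*-4^i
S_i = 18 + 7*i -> [18, 25, 32, 39, 46]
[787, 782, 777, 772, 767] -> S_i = 787 + -5*i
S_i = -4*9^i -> [-4, -36, -324, -2916, -26244]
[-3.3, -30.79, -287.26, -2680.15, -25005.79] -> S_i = -3.30*9.33^i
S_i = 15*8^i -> [15, 120, 960, 7680, 61440]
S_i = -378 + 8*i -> [-378, -370, -362, -354, -346]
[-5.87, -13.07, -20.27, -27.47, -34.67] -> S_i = -5.87 + -7.20*i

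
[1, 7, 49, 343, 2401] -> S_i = 1*7^i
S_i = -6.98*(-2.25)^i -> [-6.98, 15.71, -35.34, 79.51, -178.89]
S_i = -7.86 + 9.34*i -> [-7.86, 1.48, 10.82, 20.16, 29.5]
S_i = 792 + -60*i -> [792, 732, 672, 612, 552]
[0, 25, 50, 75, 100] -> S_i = 0 + 25*i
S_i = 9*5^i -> [9, 45, 225, 1125, 5625]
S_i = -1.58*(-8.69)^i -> [-1.58, 13.73, -119.32, 1036.85, -9010.24]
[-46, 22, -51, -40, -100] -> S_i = Random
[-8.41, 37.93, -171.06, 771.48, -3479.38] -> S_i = -8.41*(-4.51)^i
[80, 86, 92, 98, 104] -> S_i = 80 + 6*i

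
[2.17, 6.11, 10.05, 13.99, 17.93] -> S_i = 2.17 + 3.94*i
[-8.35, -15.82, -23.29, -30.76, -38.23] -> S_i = -8.35 + -7.47*i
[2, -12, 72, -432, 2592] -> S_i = 2*-6^i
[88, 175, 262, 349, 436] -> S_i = 88 + 87*i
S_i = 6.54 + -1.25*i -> [6.54, 5.29, 4.04, 2.79, 1.54]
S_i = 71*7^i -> [71, 497, 3479, 24353, 170471]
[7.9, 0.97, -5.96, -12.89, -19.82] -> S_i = 7.90 + -6.93*i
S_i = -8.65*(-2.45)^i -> [-8.65, 21.19, -51.92, 127.21, -311.66]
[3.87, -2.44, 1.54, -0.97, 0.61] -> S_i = 3.87*(-0.63)^i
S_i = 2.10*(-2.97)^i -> [2.1, -6.24, 18.52, -55.02, 163.4]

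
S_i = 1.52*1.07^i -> [1.52, 1.63, 1.74, 1.86, 1.99]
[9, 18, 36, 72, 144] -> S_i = 9*2^i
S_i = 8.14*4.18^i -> [8.14, 34.03, 142.23, 594.5, 2485.02]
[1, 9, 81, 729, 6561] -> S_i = 1*9^i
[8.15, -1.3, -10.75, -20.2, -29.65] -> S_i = 8.15 + -9.45*i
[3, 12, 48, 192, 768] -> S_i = 3*4^i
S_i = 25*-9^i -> [25, -225, 2025, -18225, 164025]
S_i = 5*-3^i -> [5, -15, 45, -135, 405]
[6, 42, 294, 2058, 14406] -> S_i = 6*7^i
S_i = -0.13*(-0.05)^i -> [-0.13, 0.01, -0.0, 0.0, -0.0]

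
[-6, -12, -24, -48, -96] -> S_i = -6*2^i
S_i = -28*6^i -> [-28, -168, -1008, -6048, -36288]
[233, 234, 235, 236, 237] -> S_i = 233 + 1*i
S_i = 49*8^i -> [49, 392, 3136, 25088, 200704]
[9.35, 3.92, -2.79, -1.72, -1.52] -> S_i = Random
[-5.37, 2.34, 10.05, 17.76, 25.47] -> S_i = -5.37 + 7.71*i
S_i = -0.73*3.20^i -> [-0.73, -2.34, -7.48, -23.92, -76.55]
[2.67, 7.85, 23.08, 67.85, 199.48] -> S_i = 2.67*2.94^i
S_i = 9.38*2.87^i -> [9.38, 26.92, 77.26, 221.74, 636.4]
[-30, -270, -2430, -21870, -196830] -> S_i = -30*9^i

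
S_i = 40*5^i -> [40, 200, 1000, 5000, 25000]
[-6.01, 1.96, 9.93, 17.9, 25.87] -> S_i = -6.01 + 7.97*i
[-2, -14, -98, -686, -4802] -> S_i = -2*7^i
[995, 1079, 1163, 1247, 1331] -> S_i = 995 + 84*i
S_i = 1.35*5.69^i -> [1.35, 7.68, 43.71, 248.7, 1415.09]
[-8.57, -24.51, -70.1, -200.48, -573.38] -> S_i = -8.57*2.86^i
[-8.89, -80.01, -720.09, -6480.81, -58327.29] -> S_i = -8.89*9.00^i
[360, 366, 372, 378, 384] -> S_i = 360 + 6*i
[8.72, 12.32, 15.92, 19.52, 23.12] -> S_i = 8.72 + 3.60*i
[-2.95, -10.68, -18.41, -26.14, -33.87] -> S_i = -2.95 + -7.73*i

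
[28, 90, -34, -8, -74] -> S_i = Random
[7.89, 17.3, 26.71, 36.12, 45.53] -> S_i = 7.89 + 9.41*i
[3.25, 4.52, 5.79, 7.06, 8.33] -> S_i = 3.25 + 1.27*i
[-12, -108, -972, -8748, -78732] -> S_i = -12*9^i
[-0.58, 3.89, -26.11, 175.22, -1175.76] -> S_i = -0.58*(-6.71)^i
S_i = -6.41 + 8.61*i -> [-6.41, 2.2, 10.81, 19.42, 28.03]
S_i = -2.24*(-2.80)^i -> [-2.24, 6.27, -17.56, 49.17, -137.68]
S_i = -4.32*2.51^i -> [-4.32, -10.84, -27.22, -68.31, -171.47]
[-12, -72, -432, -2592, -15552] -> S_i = -12*6^i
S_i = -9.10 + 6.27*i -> [-9.1, -2.83, 3.44, 9.71, 15.98]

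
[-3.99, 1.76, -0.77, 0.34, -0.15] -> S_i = -3.99*(-0.44)^i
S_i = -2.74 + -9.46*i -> [-2.74, -12.2, -21.66, -31.12, -40.58]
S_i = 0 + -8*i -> [0, -8, -16, -24, -32]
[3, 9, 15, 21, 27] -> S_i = 3 + 6*i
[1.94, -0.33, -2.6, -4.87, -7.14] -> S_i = 1.94 + -2.27*i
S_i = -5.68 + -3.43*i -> [-5.68, -9.11, -12.54, -15.97, -19.4]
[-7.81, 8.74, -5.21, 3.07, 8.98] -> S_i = Random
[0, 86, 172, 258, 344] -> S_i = 0 + 86*i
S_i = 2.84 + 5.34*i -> [2.84, 8.18, 13.52, 18.86, 24.2]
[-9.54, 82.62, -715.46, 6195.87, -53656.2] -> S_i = -9.54*(-8.66)^i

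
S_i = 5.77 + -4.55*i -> [5.77, 1.22, -3.33, -7.88, -12.43]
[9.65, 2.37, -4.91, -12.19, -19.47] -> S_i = 9.65 + -7.28*i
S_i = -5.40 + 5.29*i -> [-5.4, -0.11, 5.18, 10.47, 15.76]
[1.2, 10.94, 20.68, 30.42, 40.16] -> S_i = 1.20 + 9.74*i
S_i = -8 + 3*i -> [-8, -5, -2, 1, 4]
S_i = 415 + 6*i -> [415, 421, 427, 433, 439]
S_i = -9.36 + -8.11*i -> [-9.36, -17.47, -25.58, -33.69, -41.8]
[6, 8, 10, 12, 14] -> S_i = 6 + 2*i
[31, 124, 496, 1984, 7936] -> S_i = 31*4^i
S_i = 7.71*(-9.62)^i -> [7.71, -74.17, 713.52, -6864.04, 66032.03]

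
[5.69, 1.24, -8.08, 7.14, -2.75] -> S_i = Random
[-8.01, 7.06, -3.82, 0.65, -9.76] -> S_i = Random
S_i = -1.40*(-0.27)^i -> [-1.4, 0.38, -0.1, 0.03, -0.01]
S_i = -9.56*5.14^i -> [-9.56, -49.14, -252.57, -1298.22, -6672.83]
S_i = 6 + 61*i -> [6, 67, 128, 189, 250]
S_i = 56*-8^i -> [56, -448, 3584, -28672, 229376]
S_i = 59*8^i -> [59, 472, 3776, 30208, 241664]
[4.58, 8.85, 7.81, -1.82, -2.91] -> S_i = Random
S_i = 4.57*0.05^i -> [4.57, 0.23, 0.01, 0.0, 0.0]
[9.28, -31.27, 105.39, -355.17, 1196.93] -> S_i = 9.28*(-3.37)^i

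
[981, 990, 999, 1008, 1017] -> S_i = 981 + 9*i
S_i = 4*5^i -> [4, 20, 100, 500, 2500]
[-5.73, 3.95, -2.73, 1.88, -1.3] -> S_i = -5.73*(-0.69)^i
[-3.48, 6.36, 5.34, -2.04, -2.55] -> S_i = Random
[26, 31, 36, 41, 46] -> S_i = 26 + 5*i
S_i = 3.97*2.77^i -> [3.97, 11.0, 30.46, 84.38, 233.73]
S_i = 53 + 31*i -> [53, 84, 115, 146, 177]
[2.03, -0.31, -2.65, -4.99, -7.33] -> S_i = 2.03 + -2.34*i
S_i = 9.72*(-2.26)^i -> [9.72, -21.97, 49.65, -112.2, 253.57]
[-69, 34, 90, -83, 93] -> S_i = Random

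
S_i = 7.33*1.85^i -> [7.33, 13.56, 25.09, 46.41, 85.86]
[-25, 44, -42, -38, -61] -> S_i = Random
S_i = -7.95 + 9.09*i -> [-7.95, 1.14, 10.23, 19.32, 28.41]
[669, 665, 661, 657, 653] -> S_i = 669 + -4*i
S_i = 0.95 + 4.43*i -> [0.95, 5.38, 9.81, 14.24, 18.67]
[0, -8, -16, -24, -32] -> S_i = 0 + -8*i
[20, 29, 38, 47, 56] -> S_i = 20 + 9*i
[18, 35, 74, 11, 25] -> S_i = Random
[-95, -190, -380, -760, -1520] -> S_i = -95*2^i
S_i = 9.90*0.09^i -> [9.9, 0.89, 0.08, 0.01, 0.0]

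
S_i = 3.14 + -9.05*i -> [3.14, -5.91, -14.96, -24.01, -33.06]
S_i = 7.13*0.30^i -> [7.13, 2.14, 0.64, 0.19, 0.06]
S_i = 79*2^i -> [79, 158, 316, 632, 1264]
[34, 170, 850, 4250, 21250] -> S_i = 34*5^i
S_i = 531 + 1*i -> [531, 532, 533, 534, 535]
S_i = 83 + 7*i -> [83, 90, 97, 104, 111]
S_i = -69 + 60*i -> [-69, -9, 51, 111, 171]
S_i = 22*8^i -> [22, 176, 1408, 11264, 90112]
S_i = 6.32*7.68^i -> [6.32, 48.54, 372.77, 2862.86, 21986.8]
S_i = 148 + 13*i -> [148, 161, 174, 187, 200]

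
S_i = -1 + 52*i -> [-1, 51, 103, 155, 207]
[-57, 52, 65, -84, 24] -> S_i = Random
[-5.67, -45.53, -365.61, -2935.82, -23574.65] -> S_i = -5.67*8.03^i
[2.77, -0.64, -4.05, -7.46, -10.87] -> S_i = 2.77 + -3.41*i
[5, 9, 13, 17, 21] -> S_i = 5 + 4*i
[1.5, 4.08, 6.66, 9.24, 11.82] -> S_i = 1.50 + 2.58*i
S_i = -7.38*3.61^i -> [-7.38, -26.64, -96.18, -347.2, -1253.39]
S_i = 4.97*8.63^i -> [4.97, 42.89, 370.15, 3194.4, 27567.64]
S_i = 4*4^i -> [4, 16, 64, 256, 1024]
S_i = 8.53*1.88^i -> [8.53, 16.04, 30.15, 56.68, 106.56]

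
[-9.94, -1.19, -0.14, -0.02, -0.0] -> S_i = -9.94*0.12^i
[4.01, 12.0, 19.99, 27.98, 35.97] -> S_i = 4.01 + 7.99*i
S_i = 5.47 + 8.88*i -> [5.47, 14.35, 23.23, 32.11, 40.99]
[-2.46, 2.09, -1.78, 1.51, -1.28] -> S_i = -2.46*(-0.85)^i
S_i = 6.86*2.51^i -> [6.86, 17.22, 43.22, 108.48, 272.28]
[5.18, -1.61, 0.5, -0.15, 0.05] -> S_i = 5.18*(-0.31)^i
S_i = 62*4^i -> [62, 248, 992, 3968, 15872]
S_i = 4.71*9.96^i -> [4.71, 46.91, 467.24, 4653.71, 46350.91]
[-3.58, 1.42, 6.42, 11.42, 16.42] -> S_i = -3.58 + 5.00*i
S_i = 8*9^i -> [8, 72, 648, 5832, 52488]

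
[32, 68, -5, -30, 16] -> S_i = Random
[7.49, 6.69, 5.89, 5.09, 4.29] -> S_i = 7.49 + -0.80*i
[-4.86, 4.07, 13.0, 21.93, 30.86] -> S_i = -4.86 + 8.93*i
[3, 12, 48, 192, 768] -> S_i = 3*4^i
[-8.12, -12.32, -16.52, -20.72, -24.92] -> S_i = -8.12 + -4.20*i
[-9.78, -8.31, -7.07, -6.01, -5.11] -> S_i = -9.78*0.85^i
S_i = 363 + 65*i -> [363, 428, 493, 558, 623]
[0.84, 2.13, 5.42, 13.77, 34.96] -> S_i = 0.84*2.54^i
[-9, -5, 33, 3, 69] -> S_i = Random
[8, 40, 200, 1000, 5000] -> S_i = 8*5^i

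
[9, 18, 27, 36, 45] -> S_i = 9 + 9*i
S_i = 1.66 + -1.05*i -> [1.66, 0.61, -0.44, -1.49, -2.54]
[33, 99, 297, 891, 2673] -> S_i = 33*3^i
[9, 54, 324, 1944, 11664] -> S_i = 9*6^i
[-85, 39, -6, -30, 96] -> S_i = Random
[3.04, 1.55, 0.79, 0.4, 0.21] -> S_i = 3.04*0.51^i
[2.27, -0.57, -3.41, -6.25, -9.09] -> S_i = 2.27 + -2.84*i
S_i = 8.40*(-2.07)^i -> [8.4, -17.39, 35.99, -74.51, 154.23]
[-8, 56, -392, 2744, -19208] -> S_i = -8*-7^i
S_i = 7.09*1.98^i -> [7.09, 14.04, 27.8, 55.04, 108.97]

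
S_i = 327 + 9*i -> [327, 336, 345, 354, 363]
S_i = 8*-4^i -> [8, -32, 128, -512, 2048]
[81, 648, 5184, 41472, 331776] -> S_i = 81*8^i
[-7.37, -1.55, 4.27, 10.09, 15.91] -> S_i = -7.37 + 5.82*i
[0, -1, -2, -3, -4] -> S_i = 0 + -1*i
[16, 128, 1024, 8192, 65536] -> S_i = 16*8^i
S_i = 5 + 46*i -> [5, 51, 97, 143, 189]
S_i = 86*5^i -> [86, 430, 2150, 10750, 53750]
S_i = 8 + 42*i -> [8, 50, 92, 134, 176]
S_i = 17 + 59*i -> [17, 76, 135, 194, 253]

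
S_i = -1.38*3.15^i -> [-1.38, -4.35, -13.69, -43.13, -135.87]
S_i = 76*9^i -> [76, 684, 6156, 55404, 498636]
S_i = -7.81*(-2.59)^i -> [-7.81, 20.23, -52.39, 135.69, -351.44]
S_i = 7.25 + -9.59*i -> [7.25, -2.34, -11.93, -21.52, -31.11]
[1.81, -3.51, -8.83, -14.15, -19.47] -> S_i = 1.81 + -5.32*i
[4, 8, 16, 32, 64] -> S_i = 4*2^i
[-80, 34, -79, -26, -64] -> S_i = Random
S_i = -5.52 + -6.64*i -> [-5.52, -12.16, -18.8, -25.44, -32.08]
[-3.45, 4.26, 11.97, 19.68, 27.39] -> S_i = -3.45 + 7.71*i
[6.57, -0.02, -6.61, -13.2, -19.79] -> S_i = 6.57 + -6.59*i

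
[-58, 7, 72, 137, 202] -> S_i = -58 + 65*i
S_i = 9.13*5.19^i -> [9.13, 47.38, 245.93, 1276.36, 6624.3]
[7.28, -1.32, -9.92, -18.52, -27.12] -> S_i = 7.28 + -8.60*i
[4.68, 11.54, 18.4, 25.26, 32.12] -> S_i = 4.68 + 6.86*i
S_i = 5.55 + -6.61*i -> [5.55, -1.06, -7.67, -14.28, -20.89]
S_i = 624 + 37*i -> [624, 661, 698, 735, 772]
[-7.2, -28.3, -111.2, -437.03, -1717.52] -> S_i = -7.20*3.93^i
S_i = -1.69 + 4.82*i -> [-1.69, 3.13, 7.95, 12.77, 17.59]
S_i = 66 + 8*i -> [66, 74, 82, 90, 98]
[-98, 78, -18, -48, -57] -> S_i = Random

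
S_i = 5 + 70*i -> [5, 75, 145, 215, 285]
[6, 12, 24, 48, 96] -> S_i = 6*2^i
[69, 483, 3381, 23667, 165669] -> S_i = 69*7^i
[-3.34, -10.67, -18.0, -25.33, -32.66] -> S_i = -3.34 + -7.33*i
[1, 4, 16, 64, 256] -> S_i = 1*4^i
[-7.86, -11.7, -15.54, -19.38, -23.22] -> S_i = -7.86 + -3.84*i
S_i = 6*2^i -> [6, 12, 24, 48, 96]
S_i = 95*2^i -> [95, 190, 380, 760, 1520]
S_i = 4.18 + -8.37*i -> [4.18, -4.19, -12.56, -20.93, -29.3]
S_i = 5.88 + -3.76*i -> [5.88, 2.12, -1.64, -5.4, -9.16]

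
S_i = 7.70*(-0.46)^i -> [7.7, -3.54, 1.63, -0.75, 0.34]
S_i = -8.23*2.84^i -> [-8.23, -23.37, -66.38, -188.52, -535.39]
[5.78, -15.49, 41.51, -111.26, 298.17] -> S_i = 5.78*(-2.68)^i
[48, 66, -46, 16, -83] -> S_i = Random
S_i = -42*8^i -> [-42, -336, -2688, -21504, -172032]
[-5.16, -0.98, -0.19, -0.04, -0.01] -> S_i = -5.16*0.19^i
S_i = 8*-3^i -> [8, -24, 72, -216, 648]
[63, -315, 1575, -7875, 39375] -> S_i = 63*-5^i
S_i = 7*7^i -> [7, 49, 343, 2401, 16807]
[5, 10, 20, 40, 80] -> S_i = 5*2^i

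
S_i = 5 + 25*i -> [5, 30, 55, 80, 105]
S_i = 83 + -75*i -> [83, 8, -67, -142, -217]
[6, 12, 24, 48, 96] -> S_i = 6*2^i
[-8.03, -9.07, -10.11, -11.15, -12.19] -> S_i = -8.03 + -1.04*i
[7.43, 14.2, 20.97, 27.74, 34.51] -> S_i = 7.43 + 6.77*i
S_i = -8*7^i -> [-8, -56, -392, -2744, -19208]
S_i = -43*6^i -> [-43, -258, -1548, -9288, -55728]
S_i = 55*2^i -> [55, 110, 220, 440, 880]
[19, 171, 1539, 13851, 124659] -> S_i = 19*9^i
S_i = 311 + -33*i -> [311, 278, 245, 212, 179]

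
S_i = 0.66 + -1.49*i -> [0.66, -0.83, -2.32, -3.81, -5.3]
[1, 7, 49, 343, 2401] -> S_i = 1*7^i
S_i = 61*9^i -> [61, 549, 4941, 44469, 400221]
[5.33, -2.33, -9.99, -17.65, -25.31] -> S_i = 5.33 + -7.66*i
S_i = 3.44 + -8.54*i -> [3.44, -5.1, -13.64, -22.18, -30.72]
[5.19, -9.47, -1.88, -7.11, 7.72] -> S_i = Random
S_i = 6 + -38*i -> [6, -32, -70, -108, -146]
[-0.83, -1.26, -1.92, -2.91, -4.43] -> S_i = -0.83*1.52^i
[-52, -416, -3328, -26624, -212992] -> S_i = -52*8^i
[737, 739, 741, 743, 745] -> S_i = 737 + 2*i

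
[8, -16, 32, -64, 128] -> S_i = 8*-2^i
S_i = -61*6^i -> [-61, -366, -2196, -13176, -79056]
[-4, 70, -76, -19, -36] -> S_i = Random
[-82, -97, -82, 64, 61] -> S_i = Random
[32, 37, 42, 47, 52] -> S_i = 32 + 5*i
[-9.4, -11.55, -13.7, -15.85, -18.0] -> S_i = -9.40 + -2.15*i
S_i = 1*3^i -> [1, 3, 9, 27, 81]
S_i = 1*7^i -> [1, 7, 49, 343, 2401]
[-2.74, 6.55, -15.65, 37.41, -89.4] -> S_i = -2.74*(-2.39)^i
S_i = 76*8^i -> [76, 608, 4864, 38912, 311296]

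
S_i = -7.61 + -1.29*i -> [-7.61, -8.9, -10.19, -11.48, -12.77]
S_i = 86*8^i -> [86, 688, 5504, 44032, 352256]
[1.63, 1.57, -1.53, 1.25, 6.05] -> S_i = Random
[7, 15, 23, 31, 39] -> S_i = 7 + 8*i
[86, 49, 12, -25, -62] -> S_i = 86 + -37*i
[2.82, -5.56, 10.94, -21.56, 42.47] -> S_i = 2.82*(-1.97)^i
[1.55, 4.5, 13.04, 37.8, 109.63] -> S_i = 1.55*2.90^i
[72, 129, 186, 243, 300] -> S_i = 72 + 57*i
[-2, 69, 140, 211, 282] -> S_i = -2 + 71*i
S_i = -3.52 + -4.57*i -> [-3.52, -8.09, -12.66, -17.23, -21.8]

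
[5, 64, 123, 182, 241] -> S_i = 5 + 59*i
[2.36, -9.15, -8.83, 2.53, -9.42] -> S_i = Random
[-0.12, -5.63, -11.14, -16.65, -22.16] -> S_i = -0.12 + -5.51*i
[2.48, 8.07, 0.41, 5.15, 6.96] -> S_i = Random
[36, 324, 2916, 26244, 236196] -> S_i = 36*9^i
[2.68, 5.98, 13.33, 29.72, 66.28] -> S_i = 2.68*2.23^i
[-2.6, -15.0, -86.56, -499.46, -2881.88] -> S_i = -2.60*5.77^i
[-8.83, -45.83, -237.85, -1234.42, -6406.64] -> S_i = -8.83*5.19^i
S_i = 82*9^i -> [82, 738, 6642, 59778, 538002]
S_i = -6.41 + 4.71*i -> [-6.41, -1.7, 3.01, 7.72, 12.43]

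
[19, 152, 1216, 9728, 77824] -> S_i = 19*8^i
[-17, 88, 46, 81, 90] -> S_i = Random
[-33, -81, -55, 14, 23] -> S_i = Random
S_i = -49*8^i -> [-49, -392, -3136, -25088, -200704]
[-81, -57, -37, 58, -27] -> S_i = Random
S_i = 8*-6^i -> [8, -48, 288, -1728, 10368]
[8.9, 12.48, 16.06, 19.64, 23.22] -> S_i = 8.90 + 3.58*i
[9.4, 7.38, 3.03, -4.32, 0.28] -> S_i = Random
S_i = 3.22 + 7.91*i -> [3.22, 11.13, 19.04, 26.95, 34.86]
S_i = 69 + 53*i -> [69, 122, 175, 228, 281]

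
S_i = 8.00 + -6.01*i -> [8.0, 1.99, -4.02, -10.03, -16.04]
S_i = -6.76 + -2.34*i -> [-6.76, -9.1, -11.44, -13.78, -16.12]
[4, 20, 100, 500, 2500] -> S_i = 4*5^i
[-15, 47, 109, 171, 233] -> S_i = -15 + 62*i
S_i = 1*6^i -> [1, 6, 36, 216, 1296]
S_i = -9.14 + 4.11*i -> [-9.14, -5.03, -0.92, 3.19, 7.3]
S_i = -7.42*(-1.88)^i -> [-7.42, 13.95, -26.23, 49.3, -92.69]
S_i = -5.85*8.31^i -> [-5.85, -48.61, -403.98, -3357.06, -27897.16]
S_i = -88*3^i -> [-88, -264, -792, -2376, -7128]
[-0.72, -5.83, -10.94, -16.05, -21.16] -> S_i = -0.72 + -5.11*i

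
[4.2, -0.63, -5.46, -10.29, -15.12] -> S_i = 4.20 + -4.83*i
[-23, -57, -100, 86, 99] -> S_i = Random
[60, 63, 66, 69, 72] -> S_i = 60 + 3*i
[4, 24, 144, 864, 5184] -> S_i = 4*6^i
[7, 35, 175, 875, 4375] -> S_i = 7*5^i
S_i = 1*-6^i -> [1, -6, 36, -216, 1296]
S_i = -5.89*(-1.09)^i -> [-5.89, 6.42, -7.0, 7.63, -8.31]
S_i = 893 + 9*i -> [893, 902, 911, 920, 929]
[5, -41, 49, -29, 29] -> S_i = Random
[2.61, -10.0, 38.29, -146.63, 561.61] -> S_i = 2.61*(-3.83)^i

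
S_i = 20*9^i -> [20, 180, 1620, 14580, 131220]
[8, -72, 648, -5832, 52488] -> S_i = 8*-9^i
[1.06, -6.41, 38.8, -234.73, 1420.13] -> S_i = 1.06*(-6.05)^i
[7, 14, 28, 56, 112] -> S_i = 7*2^i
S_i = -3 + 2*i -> [-3, -1, 1, 3, 5]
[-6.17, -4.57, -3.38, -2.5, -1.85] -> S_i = -6.17*0.74^i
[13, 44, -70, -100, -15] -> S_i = Random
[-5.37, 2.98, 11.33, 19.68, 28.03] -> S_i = -5.37 + 8.35*i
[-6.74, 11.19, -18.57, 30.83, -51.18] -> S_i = -6.74*(-1.66)^i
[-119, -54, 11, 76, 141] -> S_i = -119 + 65*i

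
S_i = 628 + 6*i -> [628, 634, 640, 646, 652]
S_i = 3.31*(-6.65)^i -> [3.31, -22.01, 146.38, -973.4, 6473.13]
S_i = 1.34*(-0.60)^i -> [1.34, -0.8, 0.48, -0.29, 0.17]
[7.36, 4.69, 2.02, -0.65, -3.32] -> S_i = 7.36 + -2.67*i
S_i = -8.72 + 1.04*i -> [-8.72, -7.68, -6.64, -5.6, -4.56]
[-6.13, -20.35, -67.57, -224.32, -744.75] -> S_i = -6.13*3.32^i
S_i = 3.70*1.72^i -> [3.7, 6.36, 10.95, 18.83, 32.38]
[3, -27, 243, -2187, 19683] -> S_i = 3*-9^i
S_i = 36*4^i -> [36, 144, 576, 2304, 9216]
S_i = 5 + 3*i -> [5, 8, 11, 14, 17]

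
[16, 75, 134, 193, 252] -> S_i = 16 + 59*i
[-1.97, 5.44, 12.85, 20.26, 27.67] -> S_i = -1.97 + 7.41*i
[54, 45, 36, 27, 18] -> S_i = 54 + -9*i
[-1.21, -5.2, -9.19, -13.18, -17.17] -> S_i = -1.21 + -3.99*i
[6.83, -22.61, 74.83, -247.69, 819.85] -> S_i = 6.83*(-3.31)^i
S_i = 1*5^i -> [1, 5, 25, 125, 625]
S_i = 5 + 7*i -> [5, 12, 19, 26, 33]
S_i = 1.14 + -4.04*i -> [1.14, -2.9, -6.94, -10.98, -15.02]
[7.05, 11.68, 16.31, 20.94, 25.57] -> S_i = 7.05 + 4.63*i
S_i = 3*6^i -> [3, 18, 108, 648, 3888]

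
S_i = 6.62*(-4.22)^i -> [6.62, -27.94, 117.89, -497.5, 2099.46]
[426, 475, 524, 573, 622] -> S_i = 426 + 49*i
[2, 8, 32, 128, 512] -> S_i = 2*4^i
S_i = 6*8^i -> [6, 48, 384, 3072, 24576]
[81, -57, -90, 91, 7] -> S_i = Random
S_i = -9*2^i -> [-9, -18, -36, -72, -144]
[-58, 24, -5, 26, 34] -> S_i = Random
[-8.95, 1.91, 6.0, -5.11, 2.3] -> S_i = Random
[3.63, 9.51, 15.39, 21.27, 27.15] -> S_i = 3.63 + 5.88*i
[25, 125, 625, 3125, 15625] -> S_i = 25*5^i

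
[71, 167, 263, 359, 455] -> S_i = 71 + 96*i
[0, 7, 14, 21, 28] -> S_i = 0 + 7*i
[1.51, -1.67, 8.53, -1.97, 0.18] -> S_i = Random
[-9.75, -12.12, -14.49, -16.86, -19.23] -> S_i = -9.75 + -2.37*i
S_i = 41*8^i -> [41, 328, 2624, 20992, 167936]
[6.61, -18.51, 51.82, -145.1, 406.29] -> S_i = 6.61*(-2.80)^i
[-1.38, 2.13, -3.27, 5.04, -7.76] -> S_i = -1.38*(-1.54)^i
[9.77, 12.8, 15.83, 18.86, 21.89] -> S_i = 9.77 + 3.03*i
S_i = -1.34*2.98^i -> [-1.34, -3.99, -11.9, -35.46, -105.67]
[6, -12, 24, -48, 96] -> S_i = 6*-2^i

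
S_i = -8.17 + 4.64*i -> [-8.17, -3.53, 1.11, 5.75, 10.39]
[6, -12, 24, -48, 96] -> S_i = 6*-2^i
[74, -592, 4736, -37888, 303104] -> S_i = 74*-8^i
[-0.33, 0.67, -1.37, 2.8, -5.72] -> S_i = -0.33*(-2.04)^i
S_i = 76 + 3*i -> [76, 79, 82, 85, 88]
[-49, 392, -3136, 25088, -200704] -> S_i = -49*-8^i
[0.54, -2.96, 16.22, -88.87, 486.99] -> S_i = 0.54*(-5.48)^i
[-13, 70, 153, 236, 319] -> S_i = -13 + 83*i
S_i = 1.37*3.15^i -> [1.37, 4.32, 13.59, 42.82, 134.88]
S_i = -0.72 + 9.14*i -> [-0.72, 8.42, 17.56, 26.7, 35.84]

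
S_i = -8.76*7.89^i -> [-8.76, -69.12, -545.33, -4302.64, -33947.84]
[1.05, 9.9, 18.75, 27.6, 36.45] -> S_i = 1.05 + 8.85*i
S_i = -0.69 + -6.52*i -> [-0.69, -7.21, -13.73, -20.25, -26.77]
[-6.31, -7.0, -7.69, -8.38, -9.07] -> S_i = -6.31 + -0.69*i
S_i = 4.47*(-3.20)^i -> [4.47, -14.3, 45.77, -146.47, 468.71]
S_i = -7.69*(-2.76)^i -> [-7.69, 21.22, -58.58, 161.68, -446.23]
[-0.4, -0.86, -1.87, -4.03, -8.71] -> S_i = -0.40*2.16^i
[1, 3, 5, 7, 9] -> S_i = 1 + 2*i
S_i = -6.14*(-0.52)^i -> [-6.14, 3.19, -1.66, 0.86, -0.45]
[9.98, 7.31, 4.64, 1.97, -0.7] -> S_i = 9.98 + -2.67*i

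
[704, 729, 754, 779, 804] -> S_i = 704 + 25*i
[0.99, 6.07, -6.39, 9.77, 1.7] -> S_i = Random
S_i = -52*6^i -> [-52, -312, -1872, -11232, -67392]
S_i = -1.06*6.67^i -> [-1.06, -7.07, -47.16, -314.55, -2098.02]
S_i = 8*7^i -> [8, 56, 392, 2744, 19208]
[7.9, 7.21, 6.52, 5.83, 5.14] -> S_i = 7.90 + -0.69*i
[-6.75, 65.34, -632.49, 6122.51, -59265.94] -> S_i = -6.75*(-9.68)^i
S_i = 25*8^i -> [25, 200, 1600, 12800, 102400]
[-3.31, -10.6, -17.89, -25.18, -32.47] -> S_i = -3.31 + -7.29*i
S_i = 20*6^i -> [20, 120, 720, 4320, 25920]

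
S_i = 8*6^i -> [8, 48, 288, 1728, 10368]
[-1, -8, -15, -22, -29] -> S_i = -1 + -7*i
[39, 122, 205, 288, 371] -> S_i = 39 + 83*i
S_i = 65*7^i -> [65, 455, 3185, 22295, 156065]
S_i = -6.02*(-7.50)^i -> [-6.02, 45.15, -338.62, 2539.69, -19047.66]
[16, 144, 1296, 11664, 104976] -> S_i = 16*9^i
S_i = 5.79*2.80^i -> [5.79, 16.21, 45.39, 127.1, 355.89]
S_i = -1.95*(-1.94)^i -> [-1.95, 3.78, -7.34, 14.24, -27.62]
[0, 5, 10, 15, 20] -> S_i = 0 + 5*i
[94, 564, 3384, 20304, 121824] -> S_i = 94*6^i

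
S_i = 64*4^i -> [64, 256, 1024, 4096, 16384]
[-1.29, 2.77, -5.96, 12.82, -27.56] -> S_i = -1.29*(-2.15)^i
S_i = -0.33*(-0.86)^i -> [-0.33, 0.28, -0.24, 0.21, -0.18]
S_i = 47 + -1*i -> [47, 46, 45, 44, 43]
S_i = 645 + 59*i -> [645, 704, 763, 822, 881]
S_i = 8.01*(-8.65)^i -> [8.01, -69.29, 599.33, -5184.19, 44843.24]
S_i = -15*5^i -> [-15, -75, -375, -1875, -9375]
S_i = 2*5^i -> [2, 10, 50, 250, 1250]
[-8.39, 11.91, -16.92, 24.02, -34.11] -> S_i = -8.39*(-1.42)^i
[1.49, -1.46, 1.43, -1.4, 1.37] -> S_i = 1.49*(-0.98)^i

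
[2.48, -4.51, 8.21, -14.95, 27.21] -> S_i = 2.48*(-1.82)^i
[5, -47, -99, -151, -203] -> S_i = 5 + -52*i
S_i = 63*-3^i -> [63, -189, 567, -1701, 5103]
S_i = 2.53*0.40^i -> [2.53, 1.01, 0.4, 0.16, 0.06]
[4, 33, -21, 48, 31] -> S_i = Random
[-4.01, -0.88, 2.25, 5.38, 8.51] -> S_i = -4.01 + 3.13*i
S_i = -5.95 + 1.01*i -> [-5.95, -4.94, -3.93, -2.92, -1.91]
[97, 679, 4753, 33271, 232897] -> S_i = 97*7^i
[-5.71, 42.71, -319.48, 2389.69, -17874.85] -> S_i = -5.71*(-7.48)^i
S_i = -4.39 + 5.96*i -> [-4.39, 1.57, 7.53, 13.49, 19.45]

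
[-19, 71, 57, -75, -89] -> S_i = Random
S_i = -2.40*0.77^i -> [-2.4, -1.85, -1.42, -1.1, -0.84]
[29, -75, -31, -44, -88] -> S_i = Random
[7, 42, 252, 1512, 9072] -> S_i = 7*6^i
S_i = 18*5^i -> [18, 90, 450, 2250, 11250]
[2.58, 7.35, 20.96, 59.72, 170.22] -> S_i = 2.58*2.85^i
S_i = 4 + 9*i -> [4, 13, 22, 31, 40]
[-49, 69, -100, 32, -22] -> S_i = Random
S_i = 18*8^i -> [18, 144, 1152, 9216, 73728]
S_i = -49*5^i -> [-49, -245, -1225, -6125, -30625]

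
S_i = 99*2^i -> [99, 198, 396, 792, 1584]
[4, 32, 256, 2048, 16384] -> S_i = 4*8^i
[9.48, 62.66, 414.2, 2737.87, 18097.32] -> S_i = 9.48*6.61^i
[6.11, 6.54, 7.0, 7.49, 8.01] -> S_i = 6.11*1.07^i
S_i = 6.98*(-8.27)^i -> [6.98, -57.72, 477.38, -3947.95, 32649.57]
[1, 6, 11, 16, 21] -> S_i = 1 + 5*i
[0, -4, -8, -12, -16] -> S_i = 0 + -4*i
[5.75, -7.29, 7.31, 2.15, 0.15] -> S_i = Random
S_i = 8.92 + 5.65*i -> [8.92, 14.57, 20.22, 25.87, 31.52]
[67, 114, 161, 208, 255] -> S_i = 67 + 47*i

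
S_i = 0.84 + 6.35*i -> [0.84, 7.19, 13.54, 19.89, 26.24]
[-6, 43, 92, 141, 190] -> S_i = -6 + 49*i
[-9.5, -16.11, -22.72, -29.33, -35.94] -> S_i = -9.50 + -6.61*i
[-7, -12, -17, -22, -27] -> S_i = -7 + -5*i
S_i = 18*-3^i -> [18, -54, 162, -486, 1458]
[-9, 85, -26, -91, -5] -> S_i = Random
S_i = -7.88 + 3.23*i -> [-7.88, -4.65, -1.42, 1.81, 5.04]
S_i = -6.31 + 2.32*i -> [-6.31, -3.99, -1.67, 0.65, 2.97]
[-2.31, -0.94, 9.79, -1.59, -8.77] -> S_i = Random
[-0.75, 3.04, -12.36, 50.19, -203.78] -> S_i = -0.75*(-4.06)^i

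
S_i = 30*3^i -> [30, 90, 270, 810, 2430]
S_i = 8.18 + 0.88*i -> [8.18, 9.06, 9.94, 10.82, 11.7]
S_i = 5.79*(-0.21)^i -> [5.79, -1.22, 0.26, -0.05, 0.01]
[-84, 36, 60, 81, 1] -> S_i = Random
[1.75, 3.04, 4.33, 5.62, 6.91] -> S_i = 1.75 + 1.29*i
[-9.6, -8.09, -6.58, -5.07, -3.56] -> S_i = -9.60 + 1.51*i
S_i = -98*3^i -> [-98, -294, -882, -2646, -7938]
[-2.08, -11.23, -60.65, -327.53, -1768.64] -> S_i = -2.08*5.40^i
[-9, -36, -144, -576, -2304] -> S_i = -9*4^i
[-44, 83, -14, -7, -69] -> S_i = Random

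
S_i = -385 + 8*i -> [-385, -377, -369, -361, -353]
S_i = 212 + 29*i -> [212, 241, 270, 299, 328]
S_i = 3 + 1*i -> [3, 4, 5, 6, 7]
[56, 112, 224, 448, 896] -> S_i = 56*2^i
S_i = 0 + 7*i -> [0, 7, 14, 21, 28]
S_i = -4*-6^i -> [-4, 24, -144, 864, -5184]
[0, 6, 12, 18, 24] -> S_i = 0 + 6*i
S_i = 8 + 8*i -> [8, 16, 24, 32, 40]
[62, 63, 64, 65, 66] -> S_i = 62 + 1*i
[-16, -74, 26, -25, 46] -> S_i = Random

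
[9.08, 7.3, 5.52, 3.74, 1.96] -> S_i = 9.08 + -1.78*i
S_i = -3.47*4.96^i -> [-3.47, -17.21, -85.37, -423.42, -2100.18]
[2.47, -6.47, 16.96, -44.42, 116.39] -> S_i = 2.47*(-2.62)^i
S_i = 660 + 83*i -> [660, 743, 826, 909, 992]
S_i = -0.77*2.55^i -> [-0.77, -1.96, -5.01, -12.77, -32.56]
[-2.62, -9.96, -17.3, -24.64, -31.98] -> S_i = -2.62 + -7.34*i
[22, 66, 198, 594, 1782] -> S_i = 22*3^i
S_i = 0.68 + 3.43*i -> [0.68, 4.11, 7.54, 10.97, 14.4]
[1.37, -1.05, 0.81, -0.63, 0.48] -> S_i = 1.37*(-0.77)^i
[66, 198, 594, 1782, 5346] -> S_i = 66*3^i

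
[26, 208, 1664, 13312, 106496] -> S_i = 26*8^i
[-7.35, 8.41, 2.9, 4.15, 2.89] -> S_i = Random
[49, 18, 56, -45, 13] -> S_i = Random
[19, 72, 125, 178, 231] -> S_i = 19 + 53*i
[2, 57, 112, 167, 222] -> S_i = 2 + 55*i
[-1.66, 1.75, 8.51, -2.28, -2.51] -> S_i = Random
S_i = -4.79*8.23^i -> [-4.79, -39.42, -324.44, -2670.15, -21975.3]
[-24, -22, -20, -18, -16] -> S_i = -24 + 2*i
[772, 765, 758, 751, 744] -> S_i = 772 + -7*i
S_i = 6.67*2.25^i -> [6.67, 15.01, 33.77, 75.98, 170.94]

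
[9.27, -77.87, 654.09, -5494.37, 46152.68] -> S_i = 9.27*(-8.40)^i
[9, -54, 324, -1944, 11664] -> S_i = 9*-6^i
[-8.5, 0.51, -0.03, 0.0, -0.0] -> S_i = -8.50*(-0.06)^i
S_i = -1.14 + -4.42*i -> [-1.14, -5.56, -9.98, -14.4, -18.82]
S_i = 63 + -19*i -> [63, 44, 25, 6, -13]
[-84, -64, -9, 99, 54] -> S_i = Random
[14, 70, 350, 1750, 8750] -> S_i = 14*5^i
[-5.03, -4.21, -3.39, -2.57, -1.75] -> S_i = -5.03 + 0.82*i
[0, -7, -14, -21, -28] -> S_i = 0 + -7*i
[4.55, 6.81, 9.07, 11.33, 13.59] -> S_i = 4.55 + 2.26*i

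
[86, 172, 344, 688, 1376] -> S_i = 86*2^i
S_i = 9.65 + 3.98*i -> [9.65, 13.63, 17.61, 21.59, 25.57]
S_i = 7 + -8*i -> [7, -1, -9, -17, -25]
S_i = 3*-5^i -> [3, -15, 75, -375, 1875]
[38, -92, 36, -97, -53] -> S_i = Random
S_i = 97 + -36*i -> [97, 61, 25, -11, -47]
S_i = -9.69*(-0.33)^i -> [-9.69, 3.2, -1.06, 0.35, -0.11]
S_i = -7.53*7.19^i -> [-7.53, -54.14, -389.27, -2798.86, -20123.83]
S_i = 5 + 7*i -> [5, 12, 19, 26, 33]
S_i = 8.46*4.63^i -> [8.46, 39.17, 181.36, 839.68, 3887.71]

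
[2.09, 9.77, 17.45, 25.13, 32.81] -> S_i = 2.09 + 7.68*i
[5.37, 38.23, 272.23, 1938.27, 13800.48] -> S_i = 5.37*7.12^i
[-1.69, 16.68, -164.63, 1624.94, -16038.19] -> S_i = -1.69*(-9.87)^i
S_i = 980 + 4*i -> [980, 984, 988, 992, 996]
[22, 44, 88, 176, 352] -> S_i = 22*2^i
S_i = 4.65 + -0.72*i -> [4.65, 3.93, 3.21, 2.49, 1.77]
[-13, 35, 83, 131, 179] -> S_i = -13 + 48*i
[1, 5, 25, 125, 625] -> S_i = 1*5^i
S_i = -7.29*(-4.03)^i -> [-7.29, 29.38, -118.4, 477.14, -1922.86]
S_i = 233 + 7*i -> [233, 240, 247, 254, 261]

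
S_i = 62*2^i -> [62, 124, 248, 496, 992]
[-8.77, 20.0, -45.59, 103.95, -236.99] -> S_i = -8.77*(-2.28)^i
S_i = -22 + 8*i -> [-22, -14, -6, 2, 10]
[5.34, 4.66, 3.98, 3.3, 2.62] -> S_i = 5.34 + -0.68*i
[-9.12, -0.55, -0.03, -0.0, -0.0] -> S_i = -9.12*0.06^i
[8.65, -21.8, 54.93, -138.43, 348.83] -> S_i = 8.65*(-2.52)^i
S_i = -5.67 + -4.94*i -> [-5.67, -10.61, -15.55, -20.49, -25.43]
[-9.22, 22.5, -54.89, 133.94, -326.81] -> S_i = -9.22*(-2.44)^i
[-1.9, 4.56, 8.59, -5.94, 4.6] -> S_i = Random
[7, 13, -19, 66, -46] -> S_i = Random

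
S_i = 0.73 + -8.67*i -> [0.73, -7.94, -16.61, -25.28, -33.95]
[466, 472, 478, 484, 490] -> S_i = 466 + 6*i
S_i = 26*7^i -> [26, 182, 1274, 8918, 62426]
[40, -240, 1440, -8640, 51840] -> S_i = 40*-6^i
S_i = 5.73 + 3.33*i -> [5.73, 9.06, 12.39, 15.72, 19.05]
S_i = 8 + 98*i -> [8, 106, 204, 302, 400]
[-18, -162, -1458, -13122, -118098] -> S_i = -18*9^i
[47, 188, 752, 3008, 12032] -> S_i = 47*4^i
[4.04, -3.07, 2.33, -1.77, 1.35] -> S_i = 4.04*(-0.76)^i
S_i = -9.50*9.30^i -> [-9.5, -88.35, -821.66, -7641.39, -71064.94]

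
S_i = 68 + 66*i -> [68, 134, 200, 266, 332]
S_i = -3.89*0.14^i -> [-3.89, -0.54, -0.08, -0.01, -0.0]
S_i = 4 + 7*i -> [4, 11, 18, 25, 32]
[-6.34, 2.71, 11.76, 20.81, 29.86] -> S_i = -6.34 + 9.05*i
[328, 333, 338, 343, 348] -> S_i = 328 + 5*i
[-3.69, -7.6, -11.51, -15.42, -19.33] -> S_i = -3.69 + -3.91*i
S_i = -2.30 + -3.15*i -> [-2.3, -5.45, -8.6, -11.75, -14.9]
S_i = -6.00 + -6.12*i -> [-6.0, -12.12, -18.24, -24.36, -30.48]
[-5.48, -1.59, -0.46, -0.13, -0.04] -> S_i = -5.48*0.29^i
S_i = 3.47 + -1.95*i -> [3.47, 1.52, -0.43, -2.38, -4.33]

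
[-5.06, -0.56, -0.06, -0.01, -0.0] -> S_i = -5.06*0.11^i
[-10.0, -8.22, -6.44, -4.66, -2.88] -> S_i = -10.00 + 1.78*i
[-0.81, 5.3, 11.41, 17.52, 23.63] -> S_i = -0.81 + 6.11*i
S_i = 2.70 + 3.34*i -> [2.7, 6.04, 9.38, 12.72, 16.06]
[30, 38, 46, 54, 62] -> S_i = 30 + 8*i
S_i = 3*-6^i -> [3, -18, 108, -648, 3888]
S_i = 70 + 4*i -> [70, 74, 78, 82, 86]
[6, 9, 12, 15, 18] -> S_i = 6 + 3*i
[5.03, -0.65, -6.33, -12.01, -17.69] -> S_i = 5.03 + -5.68*i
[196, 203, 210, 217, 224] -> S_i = 196 + 7*i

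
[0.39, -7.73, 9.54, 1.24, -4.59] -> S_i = Random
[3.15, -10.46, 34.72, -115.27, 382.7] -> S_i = 3.15*(-3.32)^i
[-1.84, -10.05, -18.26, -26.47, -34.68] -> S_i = -1.84 + -8.21*i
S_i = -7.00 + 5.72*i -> [-7.0, -1.28, 4.44, 10.16, 15.88]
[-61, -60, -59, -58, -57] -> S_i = -61 + 1*i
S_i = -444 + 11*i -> [-444, -433, -422, -411, -400]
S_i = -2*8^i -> [-2, -16, -128, -1024, -8192]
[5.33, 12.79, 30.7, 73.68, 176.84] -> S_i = 5.33*2.40^i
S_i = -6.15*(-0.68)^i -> [-6.15, 4.18, -2.84, 1.93, -1.31]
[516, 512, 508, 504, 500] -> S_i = 516 + -4*i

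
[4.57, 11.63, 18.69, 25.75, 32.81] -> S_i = 4.57 + 7.06*i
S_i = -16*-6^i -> [-16, 96, -576, 3456, -20736]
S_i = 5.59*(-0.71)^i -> [5.59, -3.97, 2.82, -2.0, 1.42]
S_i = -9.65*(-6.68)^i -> [-9.65, 64.46, -430.61, 2876.45, -19214.68]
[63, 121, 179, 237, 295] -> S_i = 63 + 58*i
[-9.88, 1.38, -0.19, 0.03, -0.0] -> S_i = -9.88*(-0.14)^i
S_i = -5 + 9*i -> [-5, 4, 13, 22, 31]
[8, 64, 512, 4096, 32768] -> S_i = 8*8^i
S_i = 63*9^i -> [63, 567, 5103, 45927, 413343]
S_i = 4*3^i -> [4, 12, 36, 108, 324]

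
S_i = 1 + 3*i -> [1, 4, 7, 10, 13]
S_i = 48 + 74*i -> [48, 122, 196, 270, 344]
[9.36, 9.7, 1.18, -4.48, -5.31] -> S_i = Random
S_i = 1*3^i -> [1, 3, 9, 27, 81]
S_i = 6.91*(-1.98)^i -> [6.91, -13.68, 27.09, -53.64, 106.2]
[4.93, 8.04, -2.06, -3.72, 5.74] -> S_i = Random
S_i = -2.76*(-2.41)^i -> [-2.76, 6.65, -16.03, 38.63, -93.11]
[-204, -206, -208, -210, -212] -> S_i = -204 + -2*i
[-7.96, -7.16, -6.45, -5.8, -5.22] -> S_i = -7.96*0.90^i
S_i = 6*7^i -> [6, 42, 294, 2058, 14406]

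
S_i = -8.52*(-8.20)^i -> [-8.52, 69.86, -572.88, 4697.66, -38520.77]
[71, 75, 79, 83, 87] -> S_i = 71 + 4*i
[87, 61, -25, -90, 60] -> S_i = Random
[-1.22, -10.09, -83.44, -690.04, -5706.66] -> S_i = -1.22*8.27^i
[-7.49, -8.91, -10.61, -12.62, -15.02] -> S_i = -7.49*1.19^i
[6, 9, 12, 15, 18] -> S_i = 6 + 3*i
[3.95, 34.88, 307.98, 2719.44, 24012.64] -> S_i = 3.95*8.83^i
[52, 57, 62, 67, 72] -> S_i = 52 + 5*i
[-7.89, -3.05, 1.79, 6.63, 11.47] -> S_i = -7.89 + 4.84*i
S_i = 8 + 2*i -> [8, 10, 12, 14, 16]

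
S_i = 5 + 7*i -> [5, 12, 19, 26, 33]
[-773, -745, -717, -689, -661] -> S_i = -773 + 28*i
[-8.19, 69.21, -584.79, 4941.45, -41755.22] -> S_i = -8.19*(-8.45)^i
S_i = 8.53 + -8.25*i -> [8.53, 0.28, -7.97, -16.22, -24.47]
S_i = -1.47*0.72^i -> [-1.47, -1.06, -0.76, -0.55, -0.4]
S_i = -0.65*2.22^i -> [-0.65, -1.44, -3.2, -7.11, -15.79]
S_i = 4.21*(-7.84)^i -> [4.21, -33.01, 258.77, -2028.76, 15905.46]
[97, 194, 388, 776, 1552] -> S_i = 97*2^i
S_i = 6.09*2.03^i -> [6.09, 12.36, 25.1, 50.95, 103.42]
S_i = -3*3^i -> [-3, -9, -27, -81, -243]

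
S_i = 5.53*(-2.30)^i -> [5.53, -12.72, 29.25, -67.28, 154.75]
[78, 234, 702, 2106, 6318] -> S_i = 78*3^i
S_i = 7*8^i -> [7, 56, 448, 3584, 28672]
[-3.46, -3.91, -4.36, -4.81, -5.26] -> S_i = -3.46 + -0.45*i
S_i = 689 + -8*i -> [689, 681, 673, 665, 657]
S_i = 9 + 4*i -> [9, 13, 17, 21, 25]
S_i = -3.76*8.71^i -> [-3.76, -32.75, -285.25, -2484.52, -21640.16]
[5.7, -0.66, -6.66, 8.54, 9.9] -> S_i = Random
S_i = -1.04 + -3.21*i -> [-1.04, -4.25, -7.46, -10.67, -13.88]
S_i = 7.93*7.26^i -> [7.93, 57.57, 417.97, 3034.47, 22030.26]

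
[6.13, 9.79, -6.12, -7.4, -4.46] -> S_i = Random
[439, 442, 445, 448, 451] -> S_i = 439 + 3*i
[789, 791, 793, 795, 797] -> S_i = 789 + 2*i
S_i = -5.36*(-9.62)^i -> [-5.36, 51.56, -496.04, 4771.89, -45905.54]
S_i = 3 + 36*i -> [3, 39, 75, 111, 147]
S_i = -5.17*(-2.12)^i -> [-5.17, 10.96, -23.24, 49.26, -104.43]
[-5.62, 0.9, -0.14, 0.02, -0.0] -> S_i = -5.62*(-0.16)^i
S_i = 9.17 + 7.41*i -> [9.17, 16.58, 23.99, 31.4, 38.81]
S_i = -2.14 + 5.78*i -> [-2.14, 3.64, 9.42, 15.2, 20.98]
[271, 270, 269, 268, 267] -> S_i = 271 + -1*i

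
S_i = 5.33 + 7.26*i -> [5.33, 12.59, 19.85, 27.11, 34.37]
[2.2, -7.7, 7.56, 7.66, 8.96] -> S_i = Random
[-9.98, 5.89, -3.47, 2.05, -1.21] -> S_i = -9.98*(-0.59)^i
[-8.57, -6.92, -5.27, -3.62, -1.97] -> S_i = -8.57 + 1.65*i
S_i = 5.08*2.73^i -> [5.08, 13.87, 37.86, 103.36, 282.17]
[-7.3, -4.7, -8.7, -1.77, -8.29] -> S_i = Random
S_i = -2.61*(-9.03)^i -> [-2.61, 23.57, -212.82, 1921.78, -17353.68]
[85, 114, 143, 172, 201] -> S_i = 85 + 29*i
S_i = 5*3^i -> [5, 15, 45, 135, 405]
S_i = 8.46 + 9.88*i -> [8.46, 18.34, 28.22, 38.1, 47.98]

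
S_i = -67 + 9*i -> [-67, -58, -49, -40, -31]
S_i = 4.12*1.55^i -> [4.12, 6.39, 9.9, 15.34, 23.78]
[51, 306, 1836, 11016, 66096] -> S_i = 51*6^i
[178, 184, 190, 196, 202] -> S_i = 178 + 6*i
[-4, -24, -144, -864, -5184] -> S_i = -4*6^i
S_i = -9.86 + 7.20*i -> [-9.86, -2.66, 4.54, 11.74, 18.94]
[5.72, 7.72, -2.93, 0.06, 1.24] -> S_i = Random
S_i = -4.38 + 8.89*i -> [-4.38, 4.51, 13.4, 22.29, 31.18]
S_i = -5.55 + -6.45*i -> [-5.55, -12.0, -18.45, -24.9, -31.35]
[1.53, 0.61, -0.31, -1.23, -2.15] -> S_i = 1.53 + -0.92*i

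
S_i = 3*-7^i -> [3, -21, 147, -1029, 7203]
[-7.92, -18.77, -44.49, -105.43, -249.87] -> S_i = -7.92*2.37^i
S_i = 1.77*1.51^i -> [1.77, 2.67, 4.04, 6.09, 9.2]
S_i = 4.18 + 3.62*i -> [4.18, 7.8, 11.42, 15.04, 18.66]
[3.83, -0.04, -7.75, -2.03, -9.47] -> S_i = Random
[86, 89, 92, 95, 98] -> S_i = 86 + 3*i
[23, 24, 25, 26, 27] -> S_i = 23 + 1*i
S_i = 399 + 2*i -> [399, 401, 403, 405, 407]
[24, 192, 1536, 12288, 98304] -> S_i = 24*8^i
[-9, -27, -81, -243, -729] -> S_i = -9*3^i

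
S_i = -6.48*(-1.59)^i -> [-6.48, 10.3, -16.38, 26.05, -41.42]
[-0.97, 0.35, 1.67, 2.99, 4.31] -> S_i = -0.97 + 1.32*i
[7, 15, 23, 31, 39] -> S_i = 7 + 8*i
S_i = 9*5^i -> [9, 45, 225, 1125, 5625]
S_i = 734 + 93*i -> [734, 827, 920, 1013, 1106]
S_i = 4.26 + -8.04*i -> [4.26, -3.78, -11.82, -19.86, -27.9]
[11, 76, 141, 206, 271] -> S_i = 11 + 65*i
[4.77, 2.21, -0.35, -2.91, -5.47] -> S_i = 4.77 + -2.56*i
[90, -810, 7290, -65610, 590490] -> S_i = 90*-9^i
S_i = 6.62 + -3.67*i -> [6.62, 2.95, -0.72, -4.39, -8.06]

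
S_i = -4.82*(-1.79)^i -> [-4.82, 8.63, -15.44, 27.64, -49.48]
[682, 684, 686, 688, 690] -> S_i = 682 + 2*i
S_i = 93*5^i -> [93, 465, 2325, 11625, 58125]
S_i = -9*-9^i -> [-9, 81, -729, 6561, -59049]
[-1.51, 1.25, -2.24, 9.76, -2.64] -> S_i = Random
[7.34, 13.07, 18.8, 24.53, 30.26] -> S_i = 7.34 + 5.73*i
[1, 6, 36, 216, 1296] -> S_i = 1*6^i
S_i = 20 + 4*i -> [20, 24, 28, 32, 36]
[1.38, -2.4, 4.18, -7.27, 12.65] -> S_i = 1.38*(-1.74)^i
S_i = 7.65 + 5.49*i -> [7.65, 13.14, 18.63, 24.12, 29.61]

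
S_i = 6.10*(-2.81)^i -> [6.1, -17.14, 48.17, -135.35, 380.33]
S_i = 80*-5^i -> [80, -400, 2000, -10000, 50000]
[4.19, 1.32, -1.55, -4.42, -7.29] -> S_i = 4.19 + -2.87*i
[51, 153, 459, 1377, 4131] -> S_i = 51*3^i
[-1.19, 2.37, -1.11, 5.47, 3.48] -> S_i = Random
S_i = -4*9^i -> [-4, -36, -324, -2916, -26244]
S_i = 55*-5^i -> [55, -275, 1375, -6875, 34375]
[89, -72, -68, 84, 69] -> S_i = Random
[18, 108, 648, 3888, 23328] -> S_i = 18*6^i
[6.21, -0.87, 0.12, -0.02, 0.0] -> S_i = 6.21*(-0.14)^i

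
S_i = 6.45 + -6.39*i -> [6.45, 0.06, -6.33, -12.72, -19.11]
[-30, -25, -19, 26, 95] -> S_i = Random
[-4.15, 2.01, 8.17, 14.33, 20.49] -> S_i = -4.15 + 6.16*i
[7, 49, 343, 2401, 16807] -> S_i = 7*7^i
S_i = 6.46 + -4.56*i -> [6.46, 1.9, -2.66, -7.22, -11.78]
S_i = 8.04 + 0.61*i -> [8.04, 8.65, 9.26, 9.87, 10.48]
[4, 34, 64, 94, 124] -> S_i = 4 + 30*i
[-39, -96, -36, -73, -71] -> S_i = Random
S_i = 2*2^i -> [2, 4, 8, 16, 32]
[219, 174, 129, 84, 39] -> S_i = 219 + -45*i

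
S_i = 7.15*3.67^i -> [7.15, 26.24, 96.3, 353.43, 1297.09]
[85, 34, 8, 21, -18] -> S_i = Random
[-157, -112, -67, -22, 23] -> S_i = -157 + 45*i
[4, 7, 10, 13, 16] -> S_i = 4 + 3*i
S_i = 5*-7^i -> [5, -35, 245, -1715, 12005]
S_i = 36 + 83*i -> [36, 119, 202, 285, 368]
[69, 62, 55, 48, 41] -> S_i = 69 + -7*i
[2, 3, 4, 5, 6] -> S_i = 2 + 1*i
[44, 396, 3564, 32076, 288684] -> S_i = 44*9^i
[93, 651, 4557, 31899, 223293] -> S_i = 93*7^i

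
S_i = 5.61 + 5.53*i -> [5.61, 11.14, 16.67, 22.2, 27.73]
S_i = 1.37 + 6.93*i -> [1.37, 8.3, 15.23, 22.16, 29.09]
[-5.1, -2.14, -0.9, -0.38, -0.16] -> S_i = -5.10*0.42^i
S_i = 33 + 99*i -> [33, 132, 231, 330, 429]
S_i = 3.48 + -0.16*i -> [3.48, 3.32, 3.16, 3.0, 2.84]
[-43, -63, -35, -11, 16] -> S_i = Random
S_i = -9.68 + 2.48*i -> [-9.68, -7.2, -4.72, -2.24, 0.24]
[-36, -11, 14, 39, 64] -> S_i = -36 + 25*i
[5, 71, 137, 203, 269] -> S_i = 5 + 66*i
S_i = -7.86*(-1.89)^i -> [-7.86, 14.86, -28.08, 53.06, -100.29]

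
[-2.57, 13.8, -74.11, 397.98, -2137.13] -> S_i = -2.57*(-5.37)^i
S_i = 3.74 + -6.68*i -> [3.74, -2.94, -9.62, -16.3, -22.98]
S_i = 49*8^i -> [49, 392, 3136, 25088, 200704]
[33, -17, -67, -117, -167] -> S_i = 33 + -50*i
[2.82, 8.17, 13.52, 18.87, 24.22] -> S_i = 2.82 + 5.35*i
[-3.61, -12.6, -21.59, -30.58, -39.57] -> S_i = -3.61 + -8.99*i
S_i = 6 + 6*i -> [6, 12, 18, 24, 30]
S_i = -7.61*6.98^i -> [-7.61, -53.12, -370.76, -2587.92, -18063.68]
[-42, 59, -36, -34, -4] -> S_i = Random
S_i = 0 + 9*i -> [0, 9, 18, 27, 36]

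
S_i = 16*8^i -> [16, 128, 1024, 8192, 65536]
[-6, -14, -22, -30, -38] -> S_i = -6 + -8*i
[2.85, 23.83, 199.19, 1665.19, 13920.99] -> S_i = 2.85*8.36^i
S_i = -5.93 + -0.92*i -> [-5.93, -6.85, -7.77, -8.69, -9.61]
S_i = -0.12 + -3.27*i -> [-0.12, -3.39, -6.66, -9.93, -13.2]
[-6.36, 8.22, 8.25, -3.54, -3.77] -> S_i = Random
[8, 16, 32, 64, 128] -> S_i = 8*2^i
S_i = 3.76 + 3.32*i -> [3.76, 7.08, 10.4, 13.72, 17.04]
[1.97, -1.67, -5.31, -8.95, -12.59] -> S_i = 1.97 + -3.64*i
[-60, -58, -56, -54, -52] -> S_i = -60 + 2*i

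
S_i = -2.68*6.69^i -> [-2.68, -17.93, -119.95, -802.44, -5368.33]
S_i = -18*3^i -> [-18, -54, -162, -486, -1458]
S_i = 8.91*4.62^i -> [8.91, 41.16, 190.18, 878.63, 4059.25]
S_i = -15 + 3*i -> [-15, -12, -9, -6, -3]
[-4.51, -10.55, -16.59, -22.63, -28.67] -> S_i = -4.51 + -6.04*i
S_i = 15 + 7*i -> [15, 22, 29, 36, 43]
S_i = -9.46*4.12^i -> [-9.46, -38.98, -160.58, -661.58, -2725.71]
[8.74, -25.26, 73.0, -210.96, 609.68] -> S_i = 8.74*(-2.89)^i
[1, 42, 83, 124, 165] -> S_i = 1 + 41*i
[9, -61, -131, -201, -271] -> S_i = 9 + -70*i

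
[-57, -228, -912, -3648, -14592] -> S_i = -57*4^i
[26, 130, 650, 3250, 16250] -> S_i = 26*5^i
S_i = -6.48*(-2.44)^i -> [-6.48, 15.81, -38.58, 94.13, -229.69]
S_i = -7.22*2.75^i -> [-7.22, -19.86, -54.6, -150.15, -412.92]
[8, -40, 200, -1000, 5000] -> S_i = 8*-5^i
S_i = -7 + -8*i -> [-7, -15, -23, -31, -39]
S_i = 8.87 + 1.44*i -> [8.87, 10.31, 11.75, 13.19, 14.63]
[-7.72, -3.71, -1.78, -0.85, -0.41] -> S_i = -7.72*0.48^i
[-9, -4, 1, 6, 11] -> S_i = -9 + 5*i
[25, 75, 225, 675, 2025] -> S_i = 25*3^i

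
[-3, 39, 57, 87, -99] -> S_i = Random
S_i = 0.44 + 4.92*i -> [0.44, 5.36, 10.28, 15.2, 20.12]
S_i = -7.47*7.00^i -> [-7.47, -52.29, -366.03, -2562.21, -17935.47]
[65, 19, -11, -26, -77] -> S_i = Random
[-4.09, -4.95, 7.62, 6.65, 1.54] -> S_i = Random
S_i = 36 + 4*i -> [36, 40, 44, 48, 52]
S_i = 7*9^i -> [7, 63, 567, 5103, 45927]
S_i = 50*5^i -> [50, 250, 1250, 6250, 31250]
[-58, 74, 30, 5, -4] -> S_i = Random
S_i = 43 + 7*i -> [43, 50, 57, 64, 71]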